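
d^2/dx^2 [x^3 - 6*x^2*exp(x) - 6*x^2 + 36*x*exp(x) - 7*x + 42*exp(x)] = -6*x^2*exp(x) + 12*x*exp(x) + 6*x + 102*exp(x) - 12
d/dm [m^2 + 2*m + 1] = 2*m + 2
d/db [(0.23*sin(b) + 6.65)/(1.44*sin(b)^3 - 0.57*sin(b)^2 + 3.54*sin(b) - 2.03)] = (-0.6624*sin(b)^3 - 28.5969*sin(b)^2 + 7.581*sin(b) - 24.0079)*cos(b)/(2.0736*sin(b)^6 - 1.6416*sin(b)^5 + 10.5201*sin(b)^4 - 9.882*sin(b)^3 + 14.8458*sin(b)^2 - 14.3724*sin(b) + 4.1209)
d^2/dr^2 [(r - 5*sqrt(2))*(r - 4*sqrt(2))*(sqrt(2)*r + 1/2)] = 6*sqrt(2)*r - 35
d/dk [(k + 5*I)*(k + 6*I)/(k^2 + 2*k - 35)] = (k^2*(2 - 11*I) - 10*k + 60 - 385*I)/(k^4 + 4*k^3 - 66*k^2 - 140*k + 1225)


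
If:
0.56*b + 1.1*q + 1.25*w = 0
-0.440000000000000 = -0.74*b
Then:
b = 0.59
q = -1.13636363636364*w - 0.302702702702703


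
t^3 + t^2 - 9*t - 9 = (t - 3)*(t + 1)*(t + 3)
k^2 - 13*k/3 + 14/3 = (k - 7/3)*(k - 2)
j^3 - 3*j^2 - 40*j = j*(j - 8)*(j + 5)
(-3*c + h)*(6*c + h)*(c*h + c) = -18*c^3*h - 18*c^3 + 3*c^2*h^2 + 3*c^2*h + c*h^3 + c*h^2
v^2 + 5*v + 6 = (v + 2)*(v + 3)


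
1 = 1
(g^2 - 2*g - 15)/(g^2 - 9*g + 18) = (g^2 - 2*g - 15)/(g^2 - 9*g + 18)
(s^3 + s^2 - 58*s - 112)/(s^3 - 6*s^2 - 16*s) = (s + 7)/s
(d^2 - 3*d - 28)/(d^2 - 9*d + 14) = (d + 4)/(d - 2)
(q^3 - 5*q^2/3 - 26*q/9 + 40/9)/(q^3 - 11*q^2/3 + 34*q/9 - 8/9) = (3*q + 5)/(3*q - 1)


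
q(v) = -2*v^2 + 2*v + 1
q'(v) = 2 - 4*v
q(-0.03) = 0.94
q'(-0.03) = 2.12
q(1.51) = -0.54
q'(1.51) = -4.04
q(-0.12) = 0.73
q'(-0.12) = 2.48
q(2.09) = -3.56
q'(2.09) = -6.36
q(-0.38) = -0.05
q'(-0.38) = 3.52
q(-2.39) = -15.20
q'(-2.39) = 11.56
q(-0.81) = -1.93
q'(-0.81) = 5.24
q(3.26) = -13.74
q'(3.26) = -11.04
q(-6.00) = -83.00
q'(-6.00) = 26.00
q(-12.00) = -311.00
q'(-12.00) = 50.00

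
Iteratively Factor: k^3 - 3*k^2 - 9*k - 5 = (k + 1)*(k^2 - 4*k - 5) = (k - 5)*(k + 1)*(k + 1)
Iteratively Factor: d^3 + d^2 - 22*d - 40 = (d - 5)*(d^2 + 6*d + 8) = (d - 5)*(d + 4)*(d + 2)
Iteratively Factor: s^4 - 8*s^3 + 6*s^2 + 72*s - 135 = (s - 3)*(s^3 - 5*s^2 - 9*s + 45) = (s - 3)*(s + 3)*(s^2 - 8*s + 15) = (s - 5)*(s - 3)*(s + 3)*(s - 3)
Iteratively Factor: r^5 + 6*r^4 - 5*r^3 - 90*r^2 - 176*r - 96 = (r + 3)*(r^4 + 3*r^3 - 14*r^2 - 48*r - 32) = (r + 2)*(r + 3)*(r^3 + r^2 - 16*r - 16) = (r + 2)*(r + 3)*(r + 4)*(r^2 - 3*r - 4) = (r + 1)*(r + 2)*(r + 3)*(r + 4)*(r - 4)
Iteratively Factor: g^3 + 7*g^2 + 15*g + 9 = (g + 3)*(g^2 + 4*g + 3) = (g + 1)*(g + 3)*(g + 3)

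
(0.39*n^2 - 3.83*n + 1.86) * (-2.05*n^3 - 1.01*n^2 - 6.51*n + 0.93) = -0.7995*n^5 + 7.4576*n^4 - 2.4836*n^3 + 23.4174*n^2 - 15.6705*n + 1.7298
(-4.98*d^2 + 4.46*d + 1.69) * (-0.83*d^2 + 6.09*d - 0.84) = 4.1334*d^4 - 34.03*d^3 + 29.9419*d^2 + 6.5457*d - 1.4196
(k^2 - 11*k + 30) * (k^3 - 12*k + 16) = k^5 - 11*k^4 + 18*k^3 + 148*k^2 - 536*k + 480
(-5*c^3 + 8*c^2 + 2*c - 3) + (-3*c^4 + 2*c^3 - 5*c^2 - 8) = -3*c^4 - 3*c^3 + 3*c^2 + 2*c - 11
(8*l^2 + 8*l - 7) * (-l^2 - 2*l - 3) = -8*l^4 - 24*l^3 - 33*l^2 - 10*l + 21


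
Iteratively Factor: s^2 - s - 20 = (s + 4)*(s - 5)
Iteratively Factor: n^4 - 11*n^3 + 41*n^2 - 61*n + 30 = (n - 5)*(n^3 - 6*n^2 + 11*n - 6) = (n - 5)*(n - 2)*(n^2 - 4*n + 3) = (n - 5)*(n - 2)*(n - 1)*(n - 3)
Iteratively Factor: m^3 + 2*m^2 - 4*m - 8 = (m + 2)*(m^2 - 4) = (m - 2)*(m + 2)*(m + 2)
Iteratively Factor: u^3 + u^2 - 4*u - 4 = (u - 2)*(u^2 + 3*u + 2) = (u - 2)*(u + 2)*(u + 1)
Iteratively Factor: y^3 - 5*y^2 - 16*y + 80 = (y - 5)*(y^2 - 16) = (y - 5)*(y - 4)*(y + 4)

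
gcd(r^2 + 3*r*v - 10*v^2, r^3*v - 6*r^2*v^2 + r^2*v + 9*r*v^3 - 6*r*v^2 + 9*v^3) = 1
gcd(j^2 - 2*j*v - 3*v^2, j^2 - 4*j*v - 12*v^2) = 1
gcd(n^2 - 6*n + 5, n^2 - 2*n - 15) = n - 5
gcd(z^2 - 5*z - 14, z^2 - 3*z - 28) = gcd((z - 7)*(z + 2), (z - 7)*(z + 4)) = z - 7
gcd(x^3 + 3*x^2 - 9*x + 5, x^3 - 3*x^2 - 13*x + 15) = x - 1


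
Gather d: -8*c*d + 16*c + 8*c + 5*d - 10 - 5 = 24*c + d*(5 - 8*c) - 15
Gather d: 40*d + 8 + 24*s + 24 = 40*d + 24*s + 32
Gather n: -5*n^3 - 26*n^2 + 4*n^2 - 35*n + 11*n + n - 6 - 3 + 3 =-5*n^3 - 22*n^2 - 23*n - 6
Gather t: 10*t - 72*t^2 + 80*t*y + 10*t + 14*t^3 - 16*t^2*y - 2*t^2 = 14*t^3 + t^2*(-16*y - 74) + t*(80*y + 20)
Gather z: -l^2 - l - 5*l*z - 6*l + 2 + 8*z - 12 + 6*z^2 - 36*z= -l^2 - 7*l + 6*z^2 + z*(-5*l - 28) - 10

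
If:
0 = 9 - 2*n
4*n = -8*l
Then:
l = -9/4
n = 9/2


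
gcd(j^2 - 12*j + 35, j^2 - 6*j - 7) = j - 7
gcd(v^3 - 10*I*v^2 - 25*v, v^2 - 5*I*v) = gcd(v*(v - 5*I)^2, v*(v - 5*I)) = v^2 - 5*I*v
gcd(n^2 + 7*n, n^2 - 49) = n + 7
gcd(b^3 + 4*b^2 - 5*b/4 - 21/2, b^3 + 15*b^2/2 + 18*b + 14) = b^2 + 11*b/2 + 7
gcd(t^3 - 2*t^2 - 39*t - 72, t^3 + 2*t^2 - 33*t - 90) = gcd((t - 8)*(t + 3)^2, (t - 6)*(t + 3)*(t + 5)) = t + 3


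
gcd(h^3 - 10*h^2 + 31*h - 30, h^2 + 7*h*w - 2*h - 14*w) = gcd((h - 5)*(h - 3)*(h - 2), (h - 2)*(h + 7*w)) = h - 2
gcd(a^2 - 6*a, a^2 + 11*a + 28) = 1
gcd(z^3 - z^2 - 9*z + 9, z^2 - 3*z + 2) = z - 1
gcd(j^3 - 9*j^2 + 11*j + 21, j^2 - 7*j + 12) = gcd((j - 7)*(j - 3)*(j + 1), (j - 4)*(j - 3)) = j - 3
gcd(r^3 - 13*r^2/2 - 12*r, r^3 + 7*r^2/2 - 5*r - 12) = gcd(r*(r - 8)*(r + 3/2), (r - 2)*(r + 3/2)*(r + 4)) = r + 3/2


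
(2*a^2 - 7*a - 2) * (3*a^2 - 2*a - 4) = 6*a^4 - 25*a^3 + 32*a + 8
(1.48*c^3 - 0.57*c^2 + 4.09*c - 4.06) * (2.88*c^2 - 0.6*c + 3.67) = 4.2624*c^5 - 2.5296*c^4 + 17.5528*c^3 - 16.2387*c^2 + 17.4463*c - 14.9002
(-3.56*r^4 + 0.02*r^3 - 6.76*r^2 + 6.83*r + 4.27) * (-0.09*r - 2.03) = 0.3204*r^5 + 7.225*r^4 + 0.5678*r^3 + 13.1081*r^2 - 14.2492*r - 8.6681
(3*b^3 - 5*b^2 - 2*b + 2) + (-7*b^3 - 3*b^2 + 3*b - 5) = -4*b^3 - 8*b^2 + b - 3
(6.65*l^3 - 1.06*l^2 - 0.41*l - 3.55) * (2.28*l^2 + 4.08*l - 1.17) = 15.162*l^5 + 24.7152*l^4 - 13.0401*l^3 - 8.5266*l^2 - 14.0043*l + 4.1535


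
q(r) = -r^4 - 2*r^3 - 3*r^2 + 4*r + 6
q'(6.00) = -1112.00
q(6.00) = -1806.00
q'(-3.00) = 76.00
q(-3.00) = -60.00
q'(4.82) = -612.24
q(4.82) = -808.12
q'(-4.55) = 283.87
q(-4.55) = -314.51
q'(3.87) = -340.92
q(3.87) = -363.68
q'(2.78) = -144.99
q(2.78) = -108.76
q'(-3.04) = 79.17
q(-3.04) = -63.10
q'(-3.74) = 151.77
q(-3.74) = -141.95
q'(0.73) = -5.13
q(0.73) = 6.26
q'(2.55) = -116.64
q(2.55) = -78.75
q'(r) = -4*r^3 - 6*r^2 - 6*r + 4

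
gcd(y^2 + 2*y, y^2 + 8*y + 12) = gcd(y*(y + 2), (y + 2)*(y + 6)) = y + 2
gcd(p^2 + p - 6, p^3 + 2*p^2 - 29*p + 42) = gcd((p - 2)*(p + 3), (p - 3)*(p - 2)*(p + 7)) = p - 2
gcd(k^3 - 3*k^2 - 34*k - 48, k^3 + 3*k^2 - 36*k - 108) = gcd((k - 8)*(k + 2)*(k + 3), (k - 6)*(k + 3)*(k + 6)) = k + 3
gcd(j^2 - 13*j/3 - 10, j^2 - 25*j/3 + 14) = j - 6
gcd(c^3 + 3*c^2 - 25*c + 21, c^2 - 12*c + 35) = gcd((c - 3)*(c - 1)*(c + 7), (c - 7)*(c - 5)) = 1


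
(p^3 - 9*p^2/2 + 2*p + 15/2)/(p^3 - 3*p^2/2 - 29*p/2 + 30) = (p + 1)/(p + 4)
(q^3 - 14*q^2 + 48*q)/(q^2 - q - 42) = q*(-q^2 + 14*q - 48)/(-q^2 + q + 42)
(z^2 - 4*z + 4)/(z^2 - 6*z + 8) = (z - 2)/(z - 4)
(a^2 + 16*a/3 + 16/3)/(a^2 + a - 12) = (a + 4/3)/(a - 3)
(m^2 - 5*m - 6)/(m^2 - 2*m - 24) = (m + 1)/(m + 4)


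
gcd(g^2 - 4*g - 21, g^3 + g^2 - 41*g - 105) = g^2 - 4*g - 21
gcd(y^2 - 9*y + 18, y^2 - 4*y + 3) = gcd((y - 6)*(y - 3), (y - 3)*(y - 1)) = y - 3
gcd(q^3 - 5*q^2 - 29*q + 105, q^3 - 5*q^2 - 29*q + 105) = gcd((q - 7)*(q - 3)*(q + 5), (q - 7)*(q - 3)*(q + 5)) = q^3 - 5*q^2 - 29*q + 105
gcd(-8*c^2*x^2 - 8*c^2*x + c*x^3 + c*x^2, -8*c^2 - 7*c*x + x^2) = -8*c + x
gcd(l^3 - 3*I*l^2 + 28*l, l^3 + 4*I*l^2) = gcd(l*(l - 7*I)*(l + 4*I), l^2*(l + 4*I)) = l^2 + 4*I*l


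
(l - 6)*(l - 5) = l^2 - 11*l + 30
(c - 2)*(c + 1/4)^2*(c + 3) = c^4 + 3*c^3/2 - 87*c^2/16 - 47*c/16 - 3/8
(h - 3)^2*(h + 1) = h^3 - 5*h^2 + 3*h + 9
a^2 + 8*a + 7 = (a + 1)*(a + 7)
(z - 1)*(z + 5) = z^2 + 4*z - 5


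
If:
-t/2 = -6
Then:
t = 12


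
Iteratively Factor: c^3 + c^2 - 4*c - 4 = (c + 1)*(c^2 - 4) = (c + 1)*(c + 2)*(c - 2)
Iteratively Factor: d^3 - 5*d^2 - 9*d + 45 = (d + 3)*(d^2 - 8*d + 15) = (d - 5)*(d + 3)*(d - 3)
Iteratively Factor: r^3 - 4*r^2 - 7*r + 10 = (r + 2)*(r^2 - 6*r + 5) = (r - 1)*(r + 2)*(r - 5)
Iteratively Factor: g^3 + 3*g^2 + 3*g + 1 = (g + 1)*(g^2 + 2*g + 1) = (g + 1)^2*(g + 1)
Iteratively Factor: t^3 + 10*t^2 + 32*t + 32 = (t + 4)*(t^2 + 6*t + 8) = (t + 4)^2*(t + 2)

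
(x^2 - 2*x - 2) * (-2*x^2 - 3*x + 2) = -2*x^4 + x^3 + 12*x^2 + 2*x - 4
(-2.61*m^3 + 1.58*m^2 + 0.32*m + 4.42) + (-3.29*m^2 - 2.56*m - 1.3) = -2.61*m^3 - 1.71*m^2 - 2.24*m + 3.12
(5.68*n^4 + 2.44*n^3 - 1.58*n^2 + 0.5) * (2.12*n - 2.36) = 12.0416*n^5 - 8.232*n^4 - 9.108*n^3 + 3.7288*n^2 + 1.06*n - 1.18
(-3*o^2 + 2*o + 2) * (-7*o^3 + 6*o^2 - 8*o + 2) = 21*o^5 - 32*o^4 + 22*o^3 - 10*o^2 - 12*o + 4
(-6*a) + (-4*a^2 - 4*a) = -4*a^2 - 10*a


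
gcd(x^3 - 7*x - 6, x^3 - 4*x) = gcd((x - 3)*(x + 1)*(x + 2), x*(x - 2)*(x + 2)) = x + 2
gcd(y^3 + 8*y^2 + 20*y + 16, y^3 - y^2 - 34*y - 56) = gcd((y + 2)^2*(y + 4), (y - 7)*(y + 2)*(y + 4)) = y^2 + 6*y + 8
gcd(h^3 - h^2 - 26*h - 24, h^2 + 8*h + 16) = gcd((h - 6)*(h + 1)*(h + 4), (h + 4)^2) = h + 4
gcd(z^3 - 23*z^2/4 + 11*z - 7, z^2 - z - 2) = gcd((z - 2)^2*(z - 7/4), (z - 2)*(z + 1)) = z - 2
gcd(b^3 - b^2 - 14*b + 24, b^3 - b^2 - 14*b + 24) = b^3 - b^2 - 14*b + 24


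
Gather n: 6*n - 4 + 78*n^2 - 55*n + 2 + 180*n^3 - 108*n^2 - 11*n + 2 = 180*n^3 - 30*n^2 - 60*n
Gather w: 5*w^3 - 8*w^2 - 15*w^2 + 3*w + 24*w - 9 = 5*w^3 - 23*w^2 + 27*w - 9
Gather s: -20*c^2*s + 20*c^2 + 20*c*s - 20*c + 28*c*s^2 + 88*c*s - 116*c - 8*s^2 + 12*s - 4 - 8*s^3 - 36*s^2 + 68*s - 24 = 20*c^2 - 136*c - 8*s^3 + s^2*(28*c - 44) + s*(-20*c^2 + 108*c + 80) - 28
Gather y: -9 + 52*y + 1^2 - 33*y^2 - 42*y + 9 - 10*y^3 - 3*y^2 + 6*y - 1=-10*y^3 - 36*y^2 + 16*y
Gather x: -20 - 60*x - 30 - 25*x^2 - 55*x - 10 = -25*x^2 - 115*x - 60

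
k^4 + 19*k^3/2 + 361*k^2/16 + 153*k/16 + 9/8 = (k + 1/4)^2*(k + 3)*(k + 6)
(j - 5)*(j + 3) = j^2 - 2*j - 15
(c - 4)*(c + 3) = c^2 - c - 12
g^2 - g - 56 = (g - 8)*(g + 7)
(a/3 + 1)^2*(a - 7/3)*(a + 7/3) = a^4/9 + 2*a^3/3 + 32*a^2/81 - 98*a/27 - 49/9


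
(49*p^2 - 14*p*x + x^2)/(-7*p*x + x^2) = (-7*p + x)/x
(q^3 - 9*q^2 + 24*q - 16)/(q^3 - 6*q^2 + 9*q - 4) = (q - 4)/(q - 1)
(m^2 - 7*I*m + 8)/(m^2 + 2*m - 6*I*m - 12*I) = (m^2 - 7*I*m + 8)/(m^2 + m*(2 - 6*I) - 12*I)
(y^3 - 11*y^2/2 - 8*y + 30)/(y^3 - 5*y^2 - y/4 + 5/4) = 2*(2*y^3 - 11*y^2 - 16*y + 60)/(4*y^3 - 20*y^2 - y + 5)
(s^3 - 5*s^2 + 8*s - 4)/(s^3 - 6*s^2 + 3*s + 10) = (s^2 - 3*s + 2)/(s^2 - 4*s - 5)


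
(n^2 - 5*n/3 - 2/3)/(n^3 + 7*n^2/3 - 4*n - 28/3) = (3*n + 1)/(3*n^2 + 13*n + 14)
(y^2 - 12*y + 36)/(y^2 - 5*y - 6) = (y - 6)/(y + 1)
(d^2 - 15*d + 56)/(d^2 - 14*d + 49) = (d - 8)/(d - 7)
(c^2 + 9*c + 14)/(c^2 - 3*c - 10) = (c + 7)/(c - 5)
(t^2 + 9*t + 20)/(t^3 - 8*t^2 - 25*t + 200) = (t + 4)/(t^2 - 13*t + 40)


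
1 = 1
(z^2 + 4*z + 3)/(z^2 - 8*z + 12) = (z^2 + 4*z + 3)/(z^2 - 8*z + 12)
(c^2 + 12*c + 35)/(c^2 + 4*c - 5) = (c + 7)/(c - 1)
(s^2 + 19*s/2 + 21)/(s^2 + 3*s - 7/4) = 2*(s + 6)/(2*s - 1)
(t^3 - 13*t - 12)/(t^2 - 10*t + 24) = (t^2 + 4*t + 3)/(t - 6)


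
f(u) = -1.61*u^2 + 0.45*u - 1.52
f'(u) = 0.45 - 3.22*u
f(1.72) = -5.51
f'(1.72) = -5.09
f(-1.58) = -6.25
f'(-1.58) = 5.54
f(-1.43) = -5.46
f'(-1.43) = 5.05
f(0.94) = -2.52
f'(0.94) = -2.58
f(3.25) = -17.06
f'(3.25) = -10.02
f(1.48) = -4.38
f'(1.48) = -4.32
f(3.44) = -19.02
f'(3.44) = -10.63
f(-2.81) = -15.50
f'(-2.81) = 9.50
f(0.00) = -1.52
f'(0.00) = 0.45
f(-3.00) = -17.36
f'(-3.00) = 10.11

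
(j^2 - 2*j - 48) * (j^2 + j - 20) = j^4 - j^3 - 70*j^2 - 8*j + 960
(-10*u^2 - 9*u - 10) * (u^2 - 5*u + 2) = -10*u^4 + 41*u^3 + 15*u^2 + 32*u - 20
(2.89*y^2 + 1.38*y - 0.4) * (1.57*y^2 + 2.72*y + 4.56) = 4.5373*y^4 + 10.0274*y^3 + 16.304*y^2 + 5.2048*y - 1.824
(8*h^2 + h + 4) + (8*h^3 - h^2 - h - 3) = 8*h^3 + 7*h^2 + 1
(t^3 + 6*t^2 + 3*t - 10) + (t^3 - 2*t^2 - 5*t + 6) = 2*t^3 + 4*t^2 - 2*t - 4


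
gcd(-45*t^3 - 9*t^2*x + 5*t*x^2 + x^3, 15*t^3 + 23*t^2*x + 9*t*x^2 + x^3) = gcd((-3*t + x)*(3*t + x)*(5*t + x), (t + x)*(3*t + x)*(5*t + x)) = 15*t^2 + 8*t*x + x^2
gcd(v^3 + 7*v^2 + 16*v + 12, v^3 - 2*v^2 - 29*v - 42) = v^2 + 5*v + 6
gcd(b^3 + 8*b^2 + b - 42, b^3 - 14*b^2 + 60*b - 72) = b - 2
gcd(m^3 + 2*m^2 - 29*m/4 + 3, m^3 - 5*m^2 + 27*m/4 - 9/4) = m^2 - 2*m + 3/4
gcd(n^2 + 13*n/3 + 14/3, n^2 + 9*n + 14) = n + 2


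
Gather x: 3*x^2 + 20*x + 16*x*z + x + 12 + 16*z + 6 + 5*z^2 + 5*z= 3*x^2 + x*(16*z + 21) + 5*z^2 + 21*z + 18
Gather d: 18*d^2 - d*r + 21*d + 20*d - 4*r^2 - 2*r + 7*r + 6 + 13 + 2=18*d^2 + d*(41 - r) - 4*r^2 + 5*r + 21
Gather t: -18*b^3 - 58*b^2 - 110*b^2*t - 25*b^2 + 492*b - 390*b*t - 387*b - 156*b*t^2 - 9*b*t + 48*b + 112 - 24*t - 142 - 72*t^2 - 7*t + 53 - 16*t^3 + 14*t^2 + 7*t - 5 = -18*b^3 - 83*b^2 + 153*b - 16*t^3 + t^2*(-156*b - 58) + t*(-110*b^2 - 399*b - 24) + 18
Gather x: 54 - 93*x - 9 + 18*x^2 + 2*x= 18*x^2 - 91*x + 45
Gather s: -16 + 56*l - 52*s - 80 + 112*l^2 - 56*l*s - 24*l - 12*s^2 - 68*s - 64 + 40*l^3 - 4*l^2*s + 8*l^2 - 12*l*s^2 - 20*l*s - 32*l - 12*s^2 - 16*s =40*l^3 + 120*l^2 + s^2*(-12*l - 24) + s*(-4*l^2 - 76*l - 136) - 160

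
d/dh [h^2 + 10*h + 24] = 2*h + 10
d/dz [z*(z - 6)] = 2*z - 6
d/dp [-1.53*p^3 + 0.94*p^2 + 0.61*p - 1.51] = -4.59*p^2 + 1.88*p + 0.61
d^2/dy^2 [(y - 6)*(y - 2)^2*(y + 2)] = 12*y^2 - 48*y + 16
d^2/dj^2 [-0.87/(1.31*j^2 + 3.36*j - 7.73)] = (2.986014*j^2 + 7.658784*j - 0.87*(2.62*j + 3.36)*(5.24*j + 6.72) - 17.619762)/(1.31*j^2 + 3.36*j - 7.73)^3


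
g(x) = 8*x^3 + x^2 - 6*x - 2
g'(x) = 24*x^2 + 2*x - 6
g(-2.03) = -52.62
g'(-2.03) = 88.84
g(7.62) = 3549.95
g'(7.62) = 1402.79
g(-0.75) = -0.31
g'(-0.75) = 6.00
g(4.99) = 986.97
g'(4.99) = 601.58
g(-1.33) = -11.07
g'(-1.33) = 33.79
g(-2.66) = -129.53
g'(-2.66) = 158.49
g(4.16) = 566.28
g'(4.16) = 417.65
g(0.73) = -2.73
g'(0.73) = 8.25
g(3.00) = 205.00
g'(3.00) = 216.00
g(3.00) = 205.00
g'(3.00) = 216.00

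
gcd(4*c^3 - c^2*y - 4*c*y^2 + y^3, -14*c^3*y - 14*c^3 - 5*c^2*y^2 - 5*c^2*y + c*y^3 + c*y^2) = 1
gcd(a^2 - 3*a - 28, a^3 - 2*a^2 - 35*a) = a - 7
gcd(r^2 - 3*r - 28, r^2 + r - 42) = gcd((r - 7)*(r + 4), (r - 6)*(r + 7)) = 1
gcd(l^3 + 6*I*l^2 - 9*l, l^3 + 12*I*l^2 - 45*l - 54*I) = l^2 + 6*I*l - 9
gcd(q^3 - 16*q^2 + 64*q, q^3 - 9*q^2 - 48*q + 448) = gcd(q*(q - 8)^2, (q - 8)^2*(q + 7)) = q^2 - 16*q + 64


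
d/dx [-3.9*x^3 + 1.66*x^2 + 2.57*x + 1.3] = -11.7*x^2 + 3.32*x + 2.57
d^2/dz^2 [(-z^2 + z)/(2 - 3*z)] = -4/(27*z^3 - 54*z^2 + 36*z - 8)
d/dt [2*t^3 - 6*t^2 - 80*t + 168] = 6*t^2 - 12*t - 80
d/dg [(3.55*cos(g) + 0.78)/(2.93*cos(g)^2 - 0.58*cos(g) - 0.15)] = (10.4015*cos(g)^2 + 4.5708*cos(g) + 0.0801)*sin(g)/(8.5849*cos(g)^4 - 3.3988*cos(g)^3 - 0.5426*cos(g)^2 + 0.174*cos(g) + 0.0225)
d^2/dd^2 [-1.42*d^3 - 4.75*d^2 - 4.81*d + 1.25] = -8.52*d - 9.5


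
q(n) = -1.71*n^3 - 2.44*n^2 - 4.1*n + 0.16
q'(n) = -5.13*n^2 - 4.88*n - 4.1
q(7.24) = -806.37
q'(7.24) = -308.33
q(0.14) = -0.47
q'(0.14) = -4.88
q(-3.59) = 62.55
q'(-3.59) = -52.70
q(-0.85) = 2.93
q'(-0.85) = -3.66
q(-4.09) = 93.11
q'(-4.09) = -69.96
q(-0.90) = 3.12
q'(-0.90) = -3.86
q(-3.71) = 69.11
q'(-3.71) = -56.61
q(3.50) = -117.40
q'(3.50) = -84.02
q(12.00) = -3355.28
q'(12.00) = -801.38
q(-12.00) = 2652.88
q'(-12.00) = -684.26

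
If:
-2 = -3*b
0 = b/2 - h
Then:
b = 2/3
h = 1/3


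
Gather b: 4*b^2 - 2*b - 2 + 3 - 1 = 4*b^2 - 2*b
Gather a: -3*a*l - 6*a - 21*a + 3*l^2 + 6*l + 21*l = a*(-3*l - 27) + 3*l^2 + 27*l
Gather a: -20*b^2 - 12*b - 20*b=-20*b^2 - 32*b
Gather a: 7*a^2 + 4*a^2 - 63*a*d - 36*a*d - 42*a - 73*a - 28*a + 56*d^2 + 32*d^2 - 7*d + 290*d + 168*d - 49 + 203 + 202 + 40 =11*a^2 + a*(-99*d - 143) + 88*d^2 + 451*d + 396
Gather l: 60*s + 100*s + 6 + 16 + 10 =160*s + 32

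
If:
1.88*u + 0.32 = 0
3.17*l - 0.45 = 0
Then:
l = 0.14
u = -0.17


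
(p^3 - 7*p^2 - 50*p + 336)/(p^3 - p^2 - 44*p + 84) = (p - 8)/(p - 2)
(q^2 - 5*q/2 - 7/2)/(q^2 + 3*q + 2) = (q - 7/2)/(q + 2)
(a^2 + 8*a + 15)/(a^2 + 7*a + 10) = (a + 3)/(a + 2)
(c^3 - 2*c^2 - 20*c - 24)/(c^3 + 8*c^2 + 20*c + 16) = (c - 6)/(c + 4)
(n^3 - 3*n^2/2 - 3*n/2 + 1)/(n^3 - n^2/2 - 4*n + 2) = (n + 1)/(n + 2)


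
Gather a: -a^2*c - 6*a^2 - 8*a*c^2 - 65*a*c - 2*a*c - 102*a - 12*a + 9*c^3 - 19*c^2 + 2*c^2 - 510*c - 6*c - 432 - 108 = a^2*(-c - 6) + a*(-8*c^2 - 67*c - 114) + 9*c^3 - 17*c^2 - 516*c - 540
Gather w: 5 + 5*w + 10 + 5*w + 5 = 10*w + 20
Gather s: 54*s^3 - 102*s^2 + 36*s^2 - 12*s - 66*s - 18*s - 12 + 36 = 54*s^3 - 66*s^2 - 96*s + 24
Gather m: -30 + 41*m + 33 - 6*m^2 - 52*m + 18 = -6*m^2 - 11*m + 21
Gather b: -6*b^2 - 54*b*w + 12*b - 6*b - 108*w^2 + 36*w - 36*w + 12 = -6*b^2 + b*(6 - 54*w) - 108*w^2 + 12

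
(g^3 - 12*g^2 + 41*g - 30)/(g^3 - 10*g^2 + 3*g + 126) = (g^2 - 6*g + 5)/(g^2 - 4*g - 21)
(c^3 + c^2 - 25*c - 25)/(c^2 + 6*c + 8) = (c^3 + c^2 - 25*c - 25)/(c^2 + 6*c + 8)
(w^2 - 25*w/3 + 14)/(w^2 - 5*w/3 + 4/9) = 3*(3*w^2 - 25*w + 42)/(9*w^2 - 15*w + 4)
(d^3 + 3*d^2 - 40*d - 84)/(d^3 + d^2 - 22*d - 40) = (d^2 + d - 42)/(d^2 - d - 20)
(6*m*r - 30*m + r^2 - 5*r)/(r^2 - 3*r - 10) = (6*m + r)/(r + 2)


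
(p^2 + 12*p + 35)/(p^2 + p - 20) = (p + 7)/(p - 4)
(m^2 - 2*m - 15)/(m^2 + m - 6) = (m - 5)/(m - 2)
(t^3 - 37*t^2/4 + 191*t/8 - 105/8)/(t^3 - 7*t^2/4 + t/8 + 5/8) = (8*t^3 - 74*t^2 + 191*t - 105)/(8*t^3 - 14*t^2 + t + 5)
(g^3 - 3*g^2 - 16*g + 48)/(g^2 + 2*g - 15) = (g^2 - 16)/(g + 5)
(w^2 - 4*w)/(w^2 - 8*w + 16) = w/(w - 4)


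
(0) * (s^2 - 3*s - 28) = 0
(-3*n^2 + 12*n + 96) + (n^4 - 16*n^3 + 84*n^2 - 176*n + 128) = n^4 - 16*n^3 + 81*n^2 - 164*n + 224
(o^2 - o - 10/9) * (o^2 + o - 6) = o^4 - 73*o^2/9 + 44*o/9 + 20/3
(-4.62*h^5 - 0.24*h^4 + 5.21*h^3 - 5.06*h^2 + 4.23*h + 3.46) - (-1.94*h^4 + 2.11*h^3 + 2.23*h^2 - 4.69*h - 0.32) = -4.62*h^5 + 1.7*h^4 + 3.1*h^3 - 7.29*h^2 + 8.92*h + 3.78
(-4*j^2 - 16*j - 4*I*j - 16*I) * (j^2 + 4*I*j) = -4*j^4 - 16*j^3 - 20*I*j^3 + 16*j^2 - 80*I*j^2 + 64*j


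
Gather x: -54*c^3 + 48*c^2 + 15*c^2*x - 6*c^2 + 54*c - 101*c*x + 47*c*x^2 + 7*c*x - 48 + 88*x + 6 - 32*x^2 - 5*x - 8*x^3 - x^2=-54*c^3 + 42*c^2 + 54*c - 8*x^3 + x^2*(47*c - 33) + x*(15*c^2 - 94*c + 83) - 42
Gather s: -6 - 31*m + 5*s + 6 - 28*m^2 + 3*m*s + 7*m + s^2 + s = -28*m^2 - 24*m + s^2 + s*(3*m + 6)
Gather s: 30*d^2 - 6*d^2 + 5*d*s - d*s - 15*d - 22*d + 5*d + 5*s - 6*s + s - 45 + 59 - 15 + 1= 24*d^2 + 4*d*s - 32*d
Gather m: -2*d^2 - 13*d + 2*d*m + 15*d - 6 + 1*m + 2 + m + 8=-2*d^2 + 2*d + m*(2*d + 2) + 4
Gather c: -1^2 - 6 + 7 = 0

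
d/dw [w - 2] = 1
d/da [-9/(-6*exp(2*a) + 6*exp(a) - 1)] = (54 - 108*exp(a))*exp(a)/(6*exp(2*a) - 6*exp(a) + 1)^2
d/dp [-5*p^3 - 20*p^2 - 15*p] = -15*p^2 - 40*p - 15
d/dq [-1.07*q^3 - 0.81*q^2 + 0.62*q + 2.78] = -3.21*q^2 - 1.62*q + 0.62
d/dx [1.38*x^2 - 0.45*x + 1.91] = 2.76*x - 0.45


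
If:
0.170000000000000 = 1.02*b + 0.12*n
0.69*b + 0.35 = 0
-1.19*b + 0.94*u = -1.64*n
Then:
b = -0.51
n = 5.73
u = -10.64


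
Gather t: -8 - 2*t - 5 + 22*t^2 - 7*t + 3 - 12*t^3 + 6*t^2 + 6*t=-12*t^3 + 28*t^2 - 3*t - 10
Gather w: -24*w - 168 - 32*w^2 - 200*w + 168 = -32*w^2 - 224*w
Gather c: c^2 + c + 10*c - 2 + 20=c^2 + 11*c + 18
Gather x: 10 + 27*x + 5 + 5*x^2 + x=5*x^2 + 28*x + 15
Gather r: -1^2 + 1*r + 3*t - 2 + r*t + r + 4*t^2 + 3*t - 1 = r*(t + 2) + 4*t^2 + 6*t - 4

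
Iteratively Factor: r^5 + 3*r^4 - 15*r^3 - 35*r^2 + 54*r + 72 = (r - 3)*(r^4 + 6*r^3 + 3*r^2 - 26*r - 24) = (r - 3)*(r + 4)*(r^3 + 2*r^2 - 5*r - 6) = (r - 3)*(r + 1)*(r + 4)*(r^2 + r - 6) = (r - 3)*(r - 2)*(r + 1)*(r + 4)*(r + 3)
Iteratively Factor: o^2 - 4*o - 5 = (o + 1)*(o - 5)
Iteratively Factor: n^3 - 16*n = (n + 4)*(n^2 - 4*n) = (n - 4)*(n + 4)*(n)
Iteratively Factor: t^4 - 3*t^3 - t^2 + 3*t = (t)*(t^3 - 3*t^2 - t + 3) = t*(t - 3)*(t^2 - 1) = t*(t - 3)*(t - 1)*(t + 1)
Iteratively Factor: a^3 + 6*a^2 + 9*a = (a)*(a^2 + 6*a + 9) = a*(a + 3)*(a + 3)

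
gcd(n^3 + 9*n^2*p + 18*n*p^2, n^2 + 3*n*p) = n^2 + 3*n*p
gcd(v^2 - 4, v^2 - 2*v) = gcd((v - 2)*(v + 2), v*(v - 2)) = v - 2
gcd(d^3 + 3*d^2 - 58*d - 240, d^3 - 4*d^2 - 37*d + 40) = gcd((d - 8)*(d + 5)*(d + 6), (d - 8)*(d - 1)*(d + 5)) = d^2 - 3*d - 40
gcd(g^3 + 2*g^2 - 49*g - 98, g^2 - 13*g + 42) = g - 7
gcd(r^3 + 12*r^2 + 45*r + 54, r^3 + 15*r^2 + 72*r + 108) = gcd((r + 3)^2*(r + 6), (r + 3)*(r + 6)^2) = r^2 + 9*r + 18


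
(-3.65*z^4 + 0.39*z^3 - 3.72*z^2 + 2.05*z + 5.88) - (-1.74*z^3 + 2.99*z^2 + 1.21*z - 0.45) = -3.65*z^4 + 2.13*z^3 - 6.71*z^2 + 0.84*z + 6.33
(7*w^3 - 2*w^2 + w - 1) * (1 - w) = -7*w^4 + 9*w^3 - 3*w^2 + 2*w - 1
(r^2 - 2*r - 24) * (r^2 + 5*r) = r^4 + 3*r^3 - 34*r^2 - 120*r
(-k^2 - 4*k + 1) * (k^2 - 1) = -k^4 - 4*k^3 + 2*k^2 + 4*k - 1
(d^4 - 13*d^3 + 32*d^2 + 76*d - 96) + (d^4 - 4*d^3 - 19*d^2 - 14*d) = 2*d^4 - 17*d^3 + 13*d^2 + 62*d - 96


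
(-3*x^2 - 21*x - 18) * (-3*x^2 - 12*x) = 9*x^4 + 99*x^3 + 306*x^2 + 216*x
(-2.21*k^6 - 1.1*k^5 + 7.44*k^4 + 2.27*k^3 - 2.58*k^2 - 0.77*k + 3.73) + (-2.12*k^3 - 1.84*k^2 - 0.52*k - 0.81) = -2.21*k^6 - 1.1*k^5 + 7.44*k^4 + 0.15*k^3 - 4.42*k^2 - 1.29*k + 2.92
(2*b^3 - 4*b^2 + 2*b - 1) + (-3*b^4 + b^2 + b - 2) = -3*b^4 + 2*b^3 - 3*b^2 + 3*b - 3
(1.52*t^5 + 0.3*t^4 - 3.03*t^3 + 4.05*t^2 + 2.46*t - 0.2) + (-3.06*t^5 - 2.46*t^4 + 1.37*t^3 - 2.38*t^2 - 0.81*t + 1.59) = -1.54*t^5 - 2.16*t^4 - 1.66*t^3 + 1.67*t^2 + 1.65*t + 1.39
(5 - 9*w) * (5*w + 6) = -45*w^2 - 29*w + 30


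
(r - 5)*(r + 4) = r^2 - r - 20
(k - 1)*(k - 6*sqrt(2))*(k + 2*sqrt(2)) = k^3 - 4*sqrt(2)*k^2 - k^2 - 24*k + 4*sqrt(2)*k + 24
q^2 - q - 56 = (q - 8)*(q + 7)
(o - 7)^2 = o^2 - 14*o + 49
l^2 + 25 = (l - 5*I)*(l + 5*I)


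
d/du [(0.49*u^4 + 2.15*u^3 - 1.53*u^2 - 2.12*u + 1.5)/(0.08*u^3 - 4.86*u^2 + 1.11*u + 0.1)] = (0.0392*u^6 - 4.7628*u^5 - 8.6949*u^4 + 5.3082*u^3 - 11.7165*u^2 + 14.274*u - 1.877)/(0.0064*u^6 - 0.7776*u^5 + 23.7972*u^4 - 10.7732*u^3 + 0.2601*u^2 + 0.222*u + 0.01)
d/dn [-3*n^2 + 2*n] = 2 - 6*n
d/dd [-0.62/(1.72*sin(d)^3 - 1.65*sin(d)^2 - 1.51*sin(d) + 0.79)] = (3.1992*sin(d)^2 - 2.046*sin(d) - 0.9362)*cos(d)/(1.72*sin(d)^3 - 1.65*sin(d)^2 - 1.51*sin(d) + 0.79)^2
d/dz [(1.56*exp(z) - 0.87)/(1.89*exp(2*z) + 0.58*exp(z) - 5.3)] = (-2.9484*exp(2*z) + 3.2886*exp(z) - 7.7634)*exp(z)/(3.5721*exp(4*z) + 2.1924*exp(3*z) - 19.6976*exp(2*z) - 6.148*exp(z) + 28.09)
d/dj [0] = 0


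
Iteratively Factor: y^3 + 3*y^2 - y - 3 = (y + 3)*(y^2 - 1) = (y - 1)*(y + 3)*(y + 1)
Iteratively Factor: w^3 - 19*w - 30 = (w + 3)*(w^2 - 3*w - 10) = (w - 5)*(w + 3)*(w + 2)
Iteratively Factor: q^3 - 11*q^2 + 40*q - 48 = (q - 3)*(q^2 - 8*q + 16) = (q - 4)*(q - 3)*(q - 4)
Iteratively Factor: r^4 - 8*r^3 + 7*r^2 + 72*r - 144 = (r - 3)*(r^3 - 5*r^2 - 8*r + 48) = (r - 4)*(r - 3)*(r^2 - r - 12) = (r - 4)*(r - 3)*(r + 3)*(r - 4)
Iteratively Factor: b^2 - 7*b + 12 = (b - 3)*(b - 4)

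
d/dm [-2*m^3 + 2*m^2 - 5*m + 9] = -6*m^2 + 4*m - 5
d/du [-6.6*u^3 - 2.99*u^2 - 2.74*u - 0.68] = -19.8*u^2 - 5.98*u - 2.74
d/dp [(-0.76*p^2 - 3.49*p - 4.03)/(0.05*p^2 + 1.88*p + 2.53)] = (-1.2543*p^2 - 3.4426*p - 1.2533)/(0.0025*p^4 + 0.188*p^3 + 3.7874*p^2 + 9.5128*p + 6.4009)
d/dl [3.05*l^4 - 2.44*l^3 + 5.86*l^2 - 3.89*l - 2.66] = 12.2*l^3 - 7.32*l^2 + 11.72*l - 3.89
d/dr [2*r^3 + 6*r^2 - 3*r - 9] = 6*r^2 + 12*r - 3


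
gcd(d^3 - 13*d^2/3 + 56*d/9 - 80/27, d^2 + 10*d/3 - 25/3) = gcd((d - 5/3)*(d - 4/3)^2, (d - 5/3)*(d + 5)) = d - 5/3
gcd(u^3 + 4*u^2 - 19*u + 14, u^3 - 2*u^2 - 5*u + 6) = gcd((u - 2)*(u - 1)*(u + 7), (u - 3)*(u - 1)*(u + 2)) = u - 1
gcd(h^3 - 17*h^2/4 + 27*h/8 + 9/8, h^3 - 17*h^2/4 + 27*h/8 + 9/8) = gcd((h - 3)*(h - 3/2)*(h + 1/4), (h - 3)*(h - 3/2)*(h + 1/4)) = h^3 - 17*h^2/4 + 27*h/8 + 9/8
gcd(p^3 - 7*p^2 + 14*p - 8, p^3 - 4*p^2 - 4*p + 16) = p^2 - 6*p + 8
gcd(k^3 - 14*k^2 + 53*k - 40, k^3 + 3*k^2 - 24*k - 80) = k - 5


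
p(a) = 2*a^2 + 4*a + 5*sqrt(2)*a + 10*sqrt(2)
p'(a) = 4*a + 4 + 5*sqrt(2)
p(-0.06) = 13.49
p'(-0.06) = 10.83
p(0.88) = 25.43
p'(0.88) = 14.59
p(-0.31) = 10.90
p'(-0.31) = 9.83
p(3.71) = 82.74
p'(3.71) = 25.91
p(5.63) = 139.87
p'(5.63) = 33.59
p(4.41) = 101.86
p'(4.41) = 28.71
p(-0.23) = 11.70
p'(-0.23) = 10.15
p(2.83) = 61.49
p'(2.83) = 22.39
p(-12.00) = 169.29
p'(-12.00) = -36.93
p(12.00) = 434.99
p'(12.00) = 59.07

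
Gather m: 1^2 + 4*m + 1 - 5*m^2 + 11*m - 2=-5*m^2 + 15*m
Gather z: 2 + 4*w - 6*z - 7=4*w - 6*z - 5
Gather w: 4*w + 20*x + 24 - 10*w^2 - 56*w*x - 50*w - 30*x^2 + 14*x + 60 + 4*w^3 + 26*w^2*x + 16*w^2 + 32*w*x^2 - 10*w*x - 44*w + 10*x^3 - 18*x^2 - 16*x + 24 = 4*w^3 + w^2*(26*x + 6) + w*(32*x^2 - 66*x - 90) + 10*x^3 - 48*x^2 + 18*x + 108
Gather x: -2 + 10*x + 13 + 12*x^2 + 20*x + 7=12*x^2 + 30*x + 18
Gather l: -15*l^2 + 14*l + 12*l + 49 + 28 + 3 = -15*l^2 + 26*l + 80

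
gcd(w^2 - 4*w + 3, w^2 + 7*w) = 1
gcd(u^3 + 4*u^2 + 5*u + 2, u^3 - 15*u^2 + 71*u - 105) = 1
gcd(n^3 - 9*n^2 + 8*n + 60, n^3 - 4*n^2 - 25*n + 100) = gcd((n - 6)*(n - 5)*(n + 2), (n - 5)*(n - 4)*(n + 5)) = n - 5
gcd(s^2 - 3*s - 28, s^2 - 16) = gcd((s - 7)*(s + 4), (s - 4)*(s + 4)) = s + 4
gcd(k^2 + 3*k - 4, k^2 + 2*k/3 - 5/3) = k - 1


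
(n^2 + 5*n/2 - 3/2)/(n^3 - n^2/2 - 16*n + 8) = (n + 3)/(n^2 - 16)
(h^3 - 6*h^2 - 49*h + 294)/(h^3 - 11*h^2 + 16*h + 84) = (h + 7)/(h + 2)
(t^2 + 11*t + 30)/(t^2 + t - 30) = (t + 5)/(t - 5)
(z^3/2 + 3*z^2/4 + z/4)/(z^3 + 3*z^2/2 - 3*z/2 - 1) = z*(z + 1)/(2*(z^2 + z - 2))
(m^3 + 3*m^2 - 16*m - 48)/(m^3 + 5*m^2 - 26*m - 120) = (m^2 - m - 12)/(m^2 + m - 30)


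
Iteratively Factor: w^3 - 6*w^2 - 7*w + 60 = (w - 5)*(w^2 - w - 12) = (w - 5)*(w - 4)*(w + 3)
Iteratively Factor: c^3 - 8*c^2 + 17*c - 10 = (c - 1)*(c^2 - 7*c + 10) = (c - 5)*(c - 1)*(c - 2)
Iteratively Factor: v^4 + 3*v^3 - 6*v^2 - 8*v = (v + 4)*(v^3 - v^2 - 2*v) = v*(v + 4)*(v^2 - v - 2) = v*(v + 1)*(v + 4)*(v - 2)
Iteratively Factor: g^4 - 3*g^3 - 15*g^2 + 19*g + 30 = (g + 3)*(g^3 - 6*g^2 + 3*g + 10) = (g - 2)*(g + 3)*(g^2 - 4*g - 5) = (g - 2)*(g + 1)*(g + 3)*(g - 5)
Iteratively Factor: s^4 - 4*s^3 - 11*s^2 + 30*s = (s - 2)*(s^3 - 2*s^2 - 15*s) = (s - 2)*(s + 3)*(s^2 - 5*s) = s*(s - 2)*(s + 3)*(s - 5)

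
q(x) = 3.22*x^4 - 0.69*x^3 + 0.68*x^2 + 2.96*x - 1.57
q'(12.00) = 21977.84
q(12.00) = 65709.47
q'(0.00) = 2.96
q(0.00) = -1.57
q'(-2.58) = -235.52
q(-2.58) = 149.84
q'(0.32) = 3.61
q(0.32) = -0.54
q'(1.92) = 89.10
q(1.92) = 45.49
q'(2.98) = 329.48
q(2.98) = 248.96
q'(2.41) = 174.50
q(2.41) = 108.48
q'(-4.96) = -1626.38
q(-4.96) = 2033.54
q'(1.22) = 24.93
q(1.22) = 8.93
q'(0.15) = 3.16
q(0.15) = -1.11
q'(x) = 12.88*x^3 - 2.07*x^2 + 1.36*x + 2.96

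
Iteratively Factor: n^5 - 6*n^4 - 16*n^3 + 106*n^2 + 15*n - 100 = (n + 4)*(n^4 - 10*n^3 + 24*n^2 + 10*n - 25) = (n + 1)*(n + 4)*(n^3 - 11*n^2 + 35*n - 25) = (n - 5)*(n + 1)*(n + 4)*(n^2 - 6*n + 5) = (n - 5)^2*(n + 1)*(n + 4)*(n - 1)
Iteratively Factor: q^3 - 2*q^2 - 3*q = (q - 3)*(q^2 + q) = q*(q - 3)*(q + 1)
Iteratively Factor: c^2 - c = (c)*(c - 1)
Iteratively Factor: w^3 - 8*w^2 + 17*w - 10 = (w - 5)*(w^2 - 3*w + 2) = (w - 5)*(w - 2)*(w - 1)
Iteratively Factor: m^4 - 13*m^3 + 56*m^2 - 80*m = (m - 4)*(m^3 - 9*m^2 + 20*m) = (m - 4)^2*(m^2 - 5*m) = m*(m - 4)^2*(m - 5)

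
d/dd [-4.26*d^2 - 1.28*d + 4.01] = -8.52*d - 1.28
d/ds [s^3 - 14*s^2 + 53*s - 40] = 3*s^2 - 28*s + 53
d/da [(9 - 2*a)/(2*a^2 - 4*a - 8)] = (-a^2 + 2*a + (a - 1)*(2*a - 9) + 4)/(-a^2 + 2*a + 4)^2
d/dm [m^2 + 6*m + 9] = 2*m + 6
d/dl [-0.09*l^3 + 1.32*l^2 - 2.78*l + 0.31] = -0.27*l^2 + 2.64*l - 2.78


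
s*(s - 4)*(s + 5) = s^3 + s^2 - 20*s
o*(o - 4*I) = o^2 - 4*I*o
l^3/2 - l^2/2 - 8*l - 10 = (l/2 + 1)*(l - 5)*(l + 2)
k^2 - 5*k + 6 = (k - 3)*(k - 2)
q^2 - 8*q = q*(q - 8)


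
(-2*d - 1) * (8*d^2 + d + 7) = -16*d^3 - 10*d^2 - 15*d - 7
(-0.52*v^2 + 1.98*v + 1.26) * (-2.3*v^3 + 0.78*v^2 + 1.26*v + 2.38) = 1.196*v^5 - 4.9596*v^4 - 2.0088*v^3 + 2.24*v^2 + 6.3*v + 2.9988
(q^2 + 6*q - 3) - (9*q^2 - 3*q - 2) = -8*q^2 + 9*q - 1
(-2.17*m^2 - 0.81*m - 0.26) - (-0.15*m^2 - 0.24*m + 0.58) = -2.02*m^2 - 0.57*m - 0.84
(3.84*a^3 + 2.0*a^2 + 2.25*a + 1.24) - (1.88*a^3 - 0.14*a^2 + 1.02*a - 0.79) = 1.96*a^3 + 2.14*a^2 + 1.23*a + 2.03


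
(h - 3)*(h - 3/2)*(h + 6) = h^3 + 3*h^2/2 - 45*h/2 + 27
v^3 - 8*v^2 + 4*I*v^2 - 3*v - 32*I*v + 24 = (v - 8)*(v + I)*(v + 3*I)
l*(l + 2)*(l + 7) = l^3 + 9*l^2 + 14*l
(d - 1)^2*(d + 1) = d^3 - d^2 - d + 1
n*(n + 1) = n^2 + n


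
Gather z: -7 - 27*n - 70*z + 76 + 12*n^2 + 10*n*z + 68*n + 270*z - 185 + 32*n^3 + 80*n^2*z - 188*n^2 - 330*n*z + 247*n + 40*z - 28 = 32*n^3 - 176*n^2 + 288*n + z*(80*n^2 - 320*n + 240) - 144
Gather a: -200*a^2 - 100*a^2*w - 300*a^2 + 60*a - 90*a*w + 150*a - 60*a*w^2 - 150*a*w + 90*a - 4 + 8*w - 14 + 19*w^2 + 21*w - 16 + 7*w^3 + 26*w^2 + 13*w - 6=a^2*(-100*w - 500) + a*(-60*w^2 - 240*w + 300) + 7*w^3 + 45*w^2 + 42*w - 40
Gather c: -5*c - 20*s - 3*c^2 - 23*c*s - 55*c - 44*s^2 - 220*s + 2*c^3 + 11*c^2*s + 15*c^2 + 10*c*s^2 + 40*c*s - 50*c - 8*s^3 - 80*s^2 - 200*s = 2*c^3 + c^2*(11*s + 12) + c*(10*s^2 + 17*s - 110) - 8*s^3 - 124*s^2 - 440*s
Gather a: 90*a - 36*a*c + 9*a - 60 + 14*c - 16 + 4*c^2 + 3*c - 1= a*(99 - 36*c) + 4*c^2 + 17*c - 77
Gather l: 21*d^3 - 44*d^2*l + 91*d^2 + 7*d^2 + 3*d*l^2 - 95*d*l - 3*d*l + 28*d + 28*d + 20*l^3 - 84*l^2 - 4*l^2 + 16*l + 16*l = 21*d^3 + 98*d^2 + 56*d + 20*l^3 + l^2*(3*d - 88) + l*(-44*d^2 - 98*d + 32)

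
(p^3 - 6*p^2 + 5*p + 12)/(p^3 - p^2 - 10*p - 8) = (p - 3)/(p + 2)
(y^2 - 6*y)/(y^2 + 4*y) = (y - 6)/(y + 4)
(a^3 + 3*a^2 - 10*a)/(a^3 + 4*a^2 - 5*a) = (a - 2)/(a - 1)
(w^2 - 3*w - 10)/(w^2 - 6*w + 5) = (w + 2)/(w - 1)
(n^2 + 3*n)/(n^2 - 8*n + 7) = n*(n + 3)/(n^2 - 8*n + 7)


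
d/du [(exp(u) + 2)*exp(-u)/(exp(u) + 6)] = (-exp(2*u) - 4*exp(u) - 12)*exp(-u)/(exp(2*u) + 12*exp(u) + 36)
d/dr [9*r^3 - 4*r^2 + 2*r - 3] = 27*r^2 - 8*r + 2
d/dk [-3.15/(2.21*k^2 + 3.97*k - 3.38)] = (13.923*k + 12.5055)/(2.21*k^2 + 3.97*k - 3.38)^2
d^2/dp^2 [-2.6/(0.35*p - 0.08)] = -0.637/(0.35*p - 0.08)^3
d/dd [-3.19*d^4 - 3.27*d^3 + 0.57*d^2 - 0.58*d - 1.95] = -12.76*d^3 - 9.81*d^2 + 1.14*d - 0.58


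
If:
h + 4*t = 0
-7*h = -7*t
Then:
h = 0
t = 0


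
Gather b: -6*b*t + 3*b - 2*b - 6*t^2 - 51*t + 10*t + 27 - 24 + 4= b*(1 - 6*t) - 6*t^2 - 41*t + 7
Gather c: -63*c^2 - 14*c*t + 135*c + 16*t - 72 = -63*c^2 + c*(135 - 14*t) + 16*t - 72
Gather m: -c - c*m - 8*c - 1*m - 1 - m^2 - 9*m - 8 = -9*c - m^2 + m*(-c - 10) - 9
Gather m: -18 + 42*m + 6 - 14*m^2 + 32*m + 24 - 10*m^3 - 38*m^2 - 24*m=-10*m^3 - 52*m^2 + 50*m + 12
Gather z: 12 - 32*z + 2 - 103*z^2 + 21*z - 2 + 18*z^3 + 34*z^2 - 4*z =18*z^3 - 69*z^2 - 15*z + 12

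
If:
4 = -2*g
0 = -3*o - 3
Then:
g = -2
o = -1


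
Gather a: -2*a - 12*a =-14*a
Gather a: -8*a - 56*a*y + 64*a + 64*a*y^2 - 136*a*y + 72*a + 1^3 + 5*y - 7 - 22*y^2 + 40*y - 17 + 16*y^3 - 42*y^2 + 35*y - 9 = a*(64*y^2 - 192*y + 128) + 16*y^3 - 64*y^2 + 80*y - 32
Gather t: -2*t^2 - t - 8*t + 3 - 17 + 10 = -2*t^2 - 9*t - 4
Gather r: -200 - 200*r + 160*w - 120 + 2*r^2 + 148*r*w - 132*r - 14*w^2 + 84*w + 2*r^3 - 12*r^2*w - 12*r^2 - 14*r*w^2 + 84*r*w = 2*r^3 + r^2*(-12*w - 10) + r*(-14*w^2 + 232*w - 332) - 14*w^2 + 244*w - 320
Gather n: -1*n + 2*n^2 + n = 2*n^2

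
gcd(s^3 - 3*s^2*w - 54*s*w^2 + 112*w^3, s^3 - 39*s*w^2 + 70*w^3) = s^2 + 5*s*w - 14*w^2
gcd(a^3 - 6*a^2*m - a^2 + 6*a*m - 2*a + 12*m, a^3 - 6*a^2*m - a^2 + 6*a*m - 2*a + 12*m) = a^3 - 6*a^2*m - a^2 + 6*a*m - 2*a + 12*m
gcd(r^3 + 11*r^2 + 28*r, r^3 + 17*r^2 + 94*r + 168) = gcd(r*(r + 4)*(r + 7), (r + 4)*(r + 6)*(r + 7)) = r^2 + 11*r + 28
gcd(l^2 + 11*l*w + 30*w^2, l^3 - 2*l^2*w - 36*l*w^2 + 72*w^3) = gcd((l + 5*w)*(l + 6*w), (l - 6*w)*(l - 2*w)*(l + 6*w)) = l + 6*w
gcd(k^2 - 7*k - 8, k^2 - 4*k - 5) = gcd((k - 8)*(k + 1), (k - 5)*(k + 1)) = k + 1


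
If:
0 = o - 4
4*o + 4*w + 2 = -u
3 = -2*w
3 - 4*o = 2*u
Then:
No Solution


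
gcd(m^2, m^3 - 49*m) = m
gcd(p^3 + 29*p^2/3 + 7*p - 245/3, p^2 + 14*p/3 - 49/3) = p^2 + 14*p/3 - 49/3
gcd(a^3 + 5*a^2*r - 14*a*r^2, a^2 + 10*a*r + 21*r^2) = a + 7*r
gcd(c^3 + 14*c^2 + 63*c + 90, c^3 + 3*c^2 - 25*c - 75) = c^2 + 8*c + 15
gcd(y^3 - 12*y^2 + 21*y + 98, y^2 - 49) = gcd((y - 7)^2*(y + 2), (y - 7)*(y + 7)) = y - 7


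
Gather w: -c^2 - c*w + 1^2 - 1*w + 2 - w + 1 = -c^2 + w*(-c - 2) + 4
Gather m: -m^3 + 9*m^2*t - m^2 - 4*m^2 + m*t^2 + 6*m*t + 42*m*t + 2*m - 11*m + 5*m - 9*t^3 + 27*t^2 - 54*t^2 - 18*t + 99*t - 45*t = -m^3 + m^2*(9*t - 5) + m*(t^2 + 48*t - 4) - 9*t^3 - 27*t^2 + 36*t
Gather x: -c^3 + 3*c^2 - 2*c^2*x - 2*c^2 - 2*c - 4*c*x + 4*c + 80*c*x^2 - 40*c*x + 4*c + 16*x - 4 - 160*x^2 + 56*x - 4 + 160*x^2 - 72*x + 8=-c^3 + c^2 + 80*c*x^2 + 6*c + x*(-2*c^2 - 44*c)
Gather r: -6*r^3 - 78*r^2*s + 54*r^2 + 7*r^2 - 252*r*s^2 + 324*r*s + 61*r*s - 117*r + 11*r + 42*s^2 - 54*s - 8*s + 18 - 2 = -6*r^3 + r^2*(61 - 78*s) + r*(-252*s^2 + 385*s - 106) + 42*s^2 - 62*s + 16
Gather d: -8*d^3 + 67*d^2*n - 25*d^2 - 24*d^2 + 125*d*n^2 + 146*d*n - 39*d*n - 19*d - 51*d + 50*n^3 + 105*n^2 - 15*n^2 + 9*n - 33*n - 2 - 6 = -8*d^3 + d^2*(67*n - 49) + d*(125*n^2 + 107*n - 70) + 50*n^3 + 90*n^2 - 24*n - 8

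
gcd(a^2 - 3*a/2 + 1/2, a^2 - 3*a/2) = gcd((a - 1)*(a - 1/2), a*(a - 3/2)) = 1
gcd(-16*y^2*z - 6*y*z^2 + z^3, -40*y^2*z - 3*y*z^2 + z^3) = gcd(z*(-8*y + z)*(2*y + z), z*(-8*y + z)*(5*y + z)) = 8*y*z - z^2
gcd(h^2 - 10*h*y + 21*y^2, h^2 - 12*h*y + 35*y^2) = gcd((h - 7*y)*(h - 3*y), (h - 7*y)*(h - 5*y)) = -h + 7*y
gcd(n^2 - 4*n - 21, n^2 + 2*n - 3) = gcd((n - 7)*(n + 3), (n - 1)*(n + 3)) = n + 3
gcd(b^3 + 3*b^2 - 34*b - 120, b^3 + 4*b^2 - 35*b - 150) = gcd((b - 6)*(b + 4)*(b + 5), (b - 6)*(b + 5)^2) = b^2 - b - 30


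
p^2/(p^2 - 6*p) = p/(p - 6)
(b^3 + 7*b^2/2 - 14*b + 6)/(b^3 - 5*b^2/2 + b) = (b + 6)/b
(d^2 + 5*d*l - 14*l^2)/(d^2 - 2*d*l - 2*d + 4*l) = (d + 7*l)/(d - 2)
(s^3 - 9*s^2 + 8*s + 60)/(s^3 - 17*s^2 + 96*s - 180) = (s + 2)/(s - 6)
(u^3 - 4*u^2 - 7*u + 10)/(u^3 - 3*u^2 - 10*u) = (u - 1)/u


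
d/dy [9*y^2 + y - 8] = 18*y + 1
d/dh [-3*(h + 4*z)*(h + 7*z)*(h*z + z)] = 3*z*(-3*h^2 - 22*h*z - 2*h - 28*z^2 - 11*z)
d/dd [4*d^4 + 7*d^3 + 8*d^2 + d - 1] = 16*d^3 + 21*d^2 + 16*d + 1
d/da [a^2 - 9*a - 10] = 2*a - 9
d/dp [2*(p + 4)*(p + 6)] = 4*p + 20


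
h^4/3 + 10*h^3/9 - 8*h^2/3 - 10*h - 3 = (h/3 + 1)*(h - 3)*(h + 1/3)*(h + 3)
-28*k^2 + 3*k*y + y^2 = (-4*k + y)*(7*k + y)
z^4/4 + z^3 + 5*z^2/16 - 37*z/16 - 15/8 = (z/2 + 1/2)*(z/2 + 1)*(z - 3/2)*(z + 5/2)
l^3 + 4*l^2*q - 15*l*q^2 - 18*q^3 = (l - 3*q)*(l + q)*(l + 6*q)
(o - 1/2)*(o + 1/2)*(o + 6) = o^3 + 6*o^2 - o/4 - 3/2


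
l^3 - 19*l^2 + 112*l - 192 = (l - 8)^2*(l - 3)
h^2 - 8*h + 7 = (h - 7)*(h - 1)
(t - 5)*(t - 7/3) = t^2 - 22*t/3 + 35/3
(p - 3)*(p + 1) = p^2 - 2*p - 3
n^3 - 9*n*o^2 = n*(n - 3*o)*(n + 3*o)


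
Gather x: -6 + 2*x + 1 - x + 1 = x - 4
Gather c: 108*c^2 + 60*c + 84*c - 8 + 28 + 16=108*c^2 + 144*c + 36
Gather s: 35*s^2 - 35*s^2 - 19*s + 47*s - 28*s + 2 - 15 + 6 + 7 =0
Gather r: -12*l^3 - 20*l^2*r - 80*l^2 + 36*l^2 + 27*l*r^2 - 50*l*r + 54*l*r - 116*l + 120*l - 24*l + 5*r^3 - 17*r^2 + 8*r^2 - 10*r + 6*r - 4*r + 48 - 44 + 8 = -12*l^3 - 44*l^2 - 20*l + 5*r^3 + r^2*(27*l - 9) + r*(-20*l^2 + 4*l - 8) + 12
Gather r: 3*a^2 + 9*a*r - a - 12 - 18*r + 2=3*a^2 - a + r*(9*a - 18) - 10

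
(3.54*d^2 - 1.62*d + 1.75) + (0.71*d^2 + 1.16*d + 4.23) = 4.25*d^2 - 0.46*d + 5.98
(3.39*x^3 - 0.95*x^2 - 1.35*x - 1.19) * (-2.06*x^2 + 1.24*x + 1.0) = -6.9834*x^5 + 6.1606*x^4 + 4.993*x^3 - 0.1726*x^2 - 2.8256*x - 1.19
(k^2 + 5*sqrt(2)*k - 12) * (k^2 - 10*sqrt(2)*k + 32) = k^4 - 5*sqrt(2)*k^3 - 80*k^2 + 280*sqrt(2)*k - 384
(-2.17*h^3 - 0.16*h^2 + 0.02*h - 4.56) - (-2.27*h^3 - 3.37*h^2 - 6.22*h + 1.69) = 0.1*h^3 + 3.21*h^2 + 6.24*h - 6.25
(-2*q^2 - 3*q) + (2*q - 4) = -2*q^2 - q - 4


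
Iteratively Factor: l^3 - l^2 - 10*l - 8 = (l + 1)*(l^2 - 2*l - 8) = (l + 1)*(l + 2)*(l - 4)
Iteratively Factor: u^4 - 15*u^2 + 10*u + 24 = (u + 4)*(u^3 - 4*u^2 + u + 6) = (u - 2)*(u + 4)*(u^2 - 2*u - 3) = (u - 2)*(u + 1)*(u + 4)*(u - 3)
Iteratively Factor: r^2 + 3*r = (r)*(r + 3)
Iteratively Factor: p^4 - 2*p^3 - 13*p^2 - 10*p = (p)*(p^3 - 2*p^2 - 13*p - 10) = p*(p + 1)*(p^2 - 3*p - 10) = p*(p + 1)*(p + 2)*(p - 5)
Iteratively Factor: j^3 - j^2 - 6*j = (j + 2)*(j^2 - 3*j) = j*(j + 2)*(j - 3)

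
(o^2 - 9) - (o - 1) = o^2 - o - 8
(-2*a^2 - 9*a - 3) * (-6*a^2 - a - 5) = 12*a^4 + 56*a^3 + 37*a^2 + 48*a + 15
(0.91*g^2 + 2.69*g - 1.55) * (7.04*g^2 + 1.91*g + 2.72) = 6.4064*g^4 + 20.6757*g^3 - 3.2989*g^2 + 4.3563*g - 4.216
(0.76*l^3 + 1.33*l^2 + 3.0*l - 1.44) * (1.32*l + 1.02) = 1.0032*l^4 + 2.5308*l^3 + 5.3166*l^2 + 1.1592*l - 1.4688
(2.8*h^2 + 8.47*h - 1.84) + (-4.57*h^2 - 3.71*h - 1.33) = -1.77*h^2 + 4.76*h - 3.17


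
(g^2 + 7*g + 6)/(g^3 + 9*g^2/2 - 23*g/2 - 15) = 2/(2*g - 5)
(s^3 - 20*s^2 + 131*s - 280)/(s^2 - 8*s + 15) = (s^2 - 15*s + 56)/(s - 3)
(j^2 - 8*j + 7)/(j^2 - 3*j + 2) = (j - 7)/(j - 2)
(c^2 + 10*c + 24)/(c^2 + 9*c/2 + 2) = 2*(c + 6)/(2*c + 1)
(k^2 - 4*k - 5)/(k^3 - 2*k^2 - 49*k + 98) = (k^2 - 4*k - 5)/(k^3 - 2*k^2 - 49*k + 98)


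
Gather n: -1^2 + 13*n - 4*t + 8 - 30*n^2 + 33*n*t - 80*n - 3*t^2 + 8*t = -30*n^2 + n*(33*t - 67) - 3*t^2 + 4*t + 7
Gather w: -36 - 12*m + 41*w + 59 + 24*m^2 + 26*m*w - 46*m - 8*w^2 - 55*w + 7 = 24*m^2 - 58*m - 8*w^2 + w*(26*m - 14) + 30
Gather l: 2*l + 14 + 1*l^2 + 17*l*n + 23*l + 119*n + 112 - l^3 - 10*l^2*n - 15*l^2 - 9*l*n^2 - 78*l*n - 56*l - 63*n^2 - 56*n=-l^3 + l^2*(-10*n - 14) + l*(-9*n^2 - 61*n - 31) - 63*n^2 + 63*n + 126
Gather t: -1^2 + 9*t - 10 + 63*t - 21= 72*t - 32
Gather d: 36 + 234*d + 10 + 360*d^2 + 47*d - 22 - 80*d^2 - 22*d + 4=280*d^2 + 259*d + 28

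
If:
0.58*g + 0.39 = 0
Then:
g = -0.67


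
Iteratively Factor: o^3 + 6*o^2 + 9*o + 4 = (o + 1)*(o^2 + 5*o + 4) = (o + 1)*(o + 4)*(o + 1)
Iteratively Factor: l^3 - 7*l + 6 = (l + 3)*(l^2 - 3*l + 2) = (l - 2)*(l + 3)*(l - 1)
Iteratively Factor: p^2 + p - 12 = (p - 3)*(p + 4)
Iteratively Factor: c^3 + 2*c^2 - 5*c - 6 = (c + 3)*(c^2 - c - 2) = (c + 1)*(c + 3)*(c - 2)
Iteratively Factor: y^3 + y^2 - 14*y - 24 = (y - 4)*(y^2 + 5*y + 6) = (y - 4)*(y + 2)*(y + 3)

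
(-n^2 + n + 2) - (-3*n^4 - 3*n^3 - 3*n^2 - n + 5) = 3*n^4 + 3*n^3 + 2*n^2 + 2*n - 3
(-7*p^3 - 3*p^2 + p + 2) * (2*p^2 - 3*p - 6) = -14*p^5 + 15*p^4 + 53*p^3 + 19*p^2 - 12*p - 12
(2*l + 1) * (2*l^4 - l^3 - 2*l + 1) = 4*l^5 - l^3 - 4*l^2 + 1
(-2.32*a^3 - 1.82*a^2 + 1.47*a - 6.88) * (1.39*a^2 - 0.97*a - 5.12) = -3.2248*a^5 - 0.2794*a^4 + 15.6871*a^3 - 1.6707*a^2 - 0.8528*a + 35.2256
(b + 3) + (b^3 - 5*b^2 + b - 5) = b^3 - 5*b^2 + 2*b - 2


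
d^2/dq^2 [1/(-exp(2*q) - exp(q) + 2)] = (-2*(2*exp(q) + 1)^2*exp(q) + (4*exp(q) + 1)*(exp(2*q) + exp(q) - 2))*exp(q)/(exp(2*q) + exp(q) - 2)^3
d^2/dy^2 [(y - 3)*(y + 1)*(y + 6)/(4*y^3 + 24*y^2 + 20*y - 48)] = (-y^6 - 30*y^5 - 183*y^4 - 508*y^3 - 1305*y^2 - 2538*y - 1035)/(y^9 + 18*y^8 + 123*y^7 + 360*y^6 + 183*y^5 - 1206*y^4 - 1603*y^3 + 1692*y^2 + 2160*y - 1728)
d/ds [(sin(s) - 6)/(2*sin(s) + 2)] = 7*cos(s)/(2*(sin(s) + 1)^2)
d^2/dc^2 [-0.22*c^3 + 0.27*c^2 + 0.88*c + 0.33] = 0.54 - 1.32*c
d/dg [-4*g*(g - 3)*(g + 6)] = -12*g^2 - 24*g + 72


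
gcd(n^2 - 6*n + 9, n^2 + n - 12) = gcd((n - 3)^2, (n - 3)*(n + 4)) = n - 3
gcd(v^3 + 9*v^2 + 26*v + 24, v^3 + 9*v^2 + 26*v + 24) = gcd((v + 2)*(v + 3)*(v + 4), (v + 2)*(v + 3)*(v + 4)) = v^3 + 9*v^2 + 26*v + 24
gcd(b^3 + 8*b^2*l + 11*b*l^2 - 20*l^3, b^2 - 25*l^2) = b + 5*l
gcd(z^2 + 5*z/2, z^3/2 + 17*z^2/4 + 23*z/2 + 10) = z + 5/2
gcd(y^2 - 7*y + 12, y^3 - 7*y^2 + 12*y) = y^2 - 7*y + 12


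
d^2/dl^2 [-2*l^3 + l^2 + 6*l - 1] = 2 - 12*l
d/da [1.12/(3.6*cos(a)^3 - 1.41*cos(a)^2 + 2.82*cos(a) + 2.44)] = (12.096*cos(a)^2 - 3.1584*cos(a) + 3.1584)*sin(a)/(3.6*cos(a)^3 - 1.41*cos(a)^2 + 2.82*cos(a) + 2.44)^2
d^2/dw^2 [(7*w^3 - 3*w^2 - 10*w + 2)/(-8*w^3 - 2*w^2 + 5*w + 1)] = 2*(304*w^6 + 1080*w^5 - 264*w^4 + 193*w^3 + 609*w^2 + 51*w - 101)/(512*w^9 + 384*w^8 - 864*w^7 - 664*w^6 + 444*w^5 + 378*w^4 - 41*w^3 - 69*w^2 - 15*w - 1)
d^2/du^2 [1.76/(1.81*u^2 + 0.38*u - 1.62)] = (-11.531872*u^2 - 2.421056*u + 1.76*(3.62*u + 0.38)*(7.24*u + 0.76) + 10.321344)/(1.81*u^2 + 0.38*u - 1.62)^3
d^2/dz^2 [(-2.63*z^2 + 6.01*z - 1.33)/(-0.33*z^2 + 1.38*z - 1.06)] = (1.086426*z^3 - 4.65082199999999*z^2 + 8.979696*z - 7.537484)/(0.035937*z^6 - 0.450846*z^5 + 2.231658*z^4 - 5.524416*z^3 + 7.168356*z^2 - 4.651704*z + 1.191016)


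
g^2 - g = g*(g - 1)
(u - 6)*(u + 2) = u^2 - 4*u - 12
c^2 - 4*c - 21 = (c - 7)*(c + 3)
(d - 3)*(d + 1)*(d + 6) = d^3 + 4*d^2 - 15*d - 18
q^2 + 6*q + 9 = (q + 3)^2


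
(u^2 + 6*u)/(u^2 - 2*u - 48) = u/(u - 8)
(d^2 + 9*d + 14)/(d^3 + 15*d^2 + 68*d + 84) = 1/(d + 6)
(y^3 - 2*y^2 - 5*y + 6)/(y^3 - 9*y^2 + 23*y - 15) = (y + 2)/(y - 5)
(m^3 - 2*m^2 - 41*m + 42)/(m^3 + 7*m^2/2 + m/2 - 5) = 2*(m^2 - m - 42)/(2*m^2 + 9*m + 10)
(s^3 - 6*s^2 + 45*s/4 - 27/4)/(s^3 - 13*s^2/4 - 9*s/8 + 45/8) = 2*(2*s - 3)/(4*s + 5)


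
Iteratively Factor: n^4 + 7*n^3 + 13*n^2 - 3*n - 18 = (n - 1)*(n^3 + 8*n^2 + 21*n + 18) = (n - 1)*(n + 3)*(n^2 + 5*n + 6) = (n - 1)*(n + 2)*(n + 3)*(n + 3)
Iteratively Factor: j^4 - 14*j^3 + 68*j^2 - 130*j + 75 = (j - 5)*(j^3 - 9*j^2 + 23*j - 15) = (j - 5)*(j - 3)*(j^2 - 6*j + 5) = (j - 5)^2*(j - 3)*(j - 1)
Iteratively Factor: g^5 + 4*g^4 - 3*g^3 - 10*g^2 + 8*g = (g + 2)*(g^4 + 2*g^3 - 7*g^2 + 4*g) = (g - 1)*(g + 2)*(g^3 + 3*g^2 - 4*g) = (g - 1)^2*(g + 2)*(g^2 + 4*g) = (g - 1)^2*(g + 2)*(g + 4)*(g)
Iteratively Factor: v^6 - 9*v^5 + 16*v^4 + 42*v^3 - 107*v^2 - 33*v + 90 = (v + 1)*(v^5 - 10*v^4 + 26*v^3 + 16*v^2 - 123*v + 90) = (v - 1)*(v + 1)*(v^4 - 9*v^3 + 17*v^2 + 33*v - 90) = (v - 3)*(v - 1)*(v + 1)*(v^3 - 6*v^2 - v + 30) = (v - 3)*(v - 1)*(v + 1)*(v + 2)*(v^2 - 8*v + 15) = (v - 3)^2*(v - 1)*(v + 1)*(v + 2)*(v - 5)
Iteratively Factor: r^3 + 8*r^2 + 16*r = (r + 4)*(r^2 + 4*r) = r*(r + 4)*(r + 4)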